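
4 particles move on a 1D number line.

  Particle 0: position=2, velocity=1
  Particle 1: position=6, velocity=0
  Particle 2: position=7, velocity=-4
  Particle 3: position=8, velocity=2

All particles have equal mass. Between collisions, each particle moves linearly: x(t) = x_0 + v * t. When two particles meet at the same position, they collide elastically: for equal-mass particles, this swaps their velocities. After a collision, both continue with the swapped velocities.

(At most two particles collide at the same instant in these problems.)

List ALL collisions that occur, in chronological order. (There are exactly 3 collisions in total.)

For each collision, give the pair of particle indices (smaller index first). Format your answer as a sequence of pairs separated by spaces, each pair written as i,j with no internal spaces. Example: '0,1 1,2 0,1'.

Collision at t=1/4: particles 1 and 2 swap velocities; positions: p0=9/4 p1=6 p2=6 p3=17/2; velocities now: v0=1 v1=-4 v2=0 v3=2
Collision at t=1: particles 0 and 1 swap velocities; positions: p0=3 p1=3 p2=6 p3=10; velocities now: v0=-4 v1=1 v2=0 v3=2
Collision at t=4: particles 1 and 2 swap velocities; positions: p0=-9 p1=6 p2=6 p3=16; velocities now: v0=-4 v1=0 v2=1 v3=2

Answer: 1,2 0,1 1,2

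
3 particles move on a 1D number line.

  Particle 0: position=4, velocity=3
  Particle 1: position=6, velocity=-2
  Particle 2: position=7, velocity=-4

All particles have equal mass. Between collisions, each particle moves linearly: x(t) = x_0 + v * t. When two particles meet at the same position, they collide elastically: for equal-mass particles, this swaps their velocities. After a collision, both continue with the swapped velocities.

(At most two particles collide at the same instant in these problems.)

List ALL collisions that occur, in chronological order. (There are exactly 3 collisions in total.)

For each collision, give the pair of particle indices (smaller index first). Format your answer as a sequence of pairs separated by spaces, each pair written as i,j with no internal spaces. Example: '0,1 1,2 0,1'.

Collision at t=2/5: particles 0 and 1 swap velocities; positions: p0=26/5 p1=26/5 p2=27/5; velocities now: v0=-2 v1=3 v2=-4
Collision at t=3/7: particles 1 and 2 swap velocities; positions: p0=36/7 p1=37/7 p2=37/7; velocities now: v0=-2 v1=-4 v2=3
Collision at t=1/2: particles 0 and 1 swap velocities; positions: p0=5 p1=5 p2=11/2; velocities now: v0=-4 v1=-2 v2=3

Answer: 0,1 1,2 0,1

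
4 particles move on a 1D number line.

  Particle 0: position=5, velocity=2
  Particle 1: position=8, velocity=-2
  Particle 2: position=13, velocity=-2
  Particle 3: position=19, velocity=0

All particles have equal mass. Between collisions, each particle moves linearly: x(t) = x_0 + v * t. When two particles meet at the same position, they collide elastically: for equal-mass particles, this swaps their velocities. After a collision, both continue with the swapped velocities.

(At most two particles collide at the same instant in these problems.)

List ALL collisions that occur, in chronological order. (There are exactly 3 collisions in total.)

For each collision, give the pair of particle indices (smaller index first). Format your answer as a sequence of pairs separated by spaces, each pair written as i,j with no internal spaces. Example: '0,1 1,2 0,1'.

Collision at t=3/4: particles 0 and 1 swap velocities; positions: p0=13/2 p1=13/2 p2=23/2 p3=19; velocities now: v0=-2 v1=2 v2=-2 v3=0
Collision at t=2: particles 1 and 2 swap velocities; positions: p0=4 p1=9 p2=9 p3=19; velocities now: v0=-2 v1=-2 v2=2 v3=0
Collision at t=7: particles 2 and 3 swap velocities; positions: p0=-6 p1=-1 p2=19 p3=19; velocities now: v0=-2 v1=-2 v2=0 v3=2

Answer: 0,1 1,2 2,3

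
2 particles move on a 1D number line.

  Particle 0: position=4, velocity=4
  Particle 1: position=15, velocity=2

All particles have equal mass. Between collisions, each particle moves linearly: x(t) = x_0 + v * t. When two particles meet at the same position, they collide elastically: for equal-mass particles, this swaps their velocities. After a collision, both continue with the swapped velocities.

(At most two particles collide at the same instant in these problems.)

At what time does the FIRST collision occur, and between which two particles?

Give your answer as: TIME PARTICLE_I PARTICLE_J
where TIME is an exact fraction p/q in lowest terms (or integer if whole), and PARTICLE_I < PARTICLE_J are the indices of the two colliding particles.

Pair (0,1): pos 4,15 vel 4,2 -> gap=11, closing at 2/unit, collide at t=11/2
Earliest collision: t=11/2 between 0 and 1

Answer: 11/2 0 1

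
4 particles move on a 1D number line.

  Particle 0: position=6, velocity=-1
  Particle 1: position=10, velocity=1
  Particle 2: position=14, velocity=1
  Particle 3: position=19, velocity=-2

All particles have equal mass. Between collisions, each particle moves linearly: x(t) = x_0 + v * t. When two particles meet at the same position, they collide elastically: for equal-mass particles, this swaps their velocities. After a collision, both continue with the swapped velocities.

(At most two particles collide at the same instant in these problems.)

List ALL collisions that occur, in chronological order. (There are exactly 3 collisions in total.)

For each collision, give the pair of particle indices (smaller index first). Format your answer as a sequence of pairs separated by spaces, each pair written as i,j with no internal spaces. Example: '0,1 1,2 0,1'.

Collision at t=5/3: particles 2 and 3 swap velocities; positions: p0=13/3 p1=35/3 p2=47/3 p3=47/3; velocities now: v0=-1 v1=1 v2=-2 v3=1
Collision at t=3: particles 1 and 2 swap velocities; positions: p0=3 p1=13 p2=13 p3=17; velocities now: v0=-1 v1=-2 v2=1 v3=1
Collision at t=13: particles 0 and 1 swap velocities; positions: p0=-7 p1=-7 p2=23 p3=27; velocities now: v0=-2 v1=-1 v2=1 v3=1

Answer: 2,3 1,2 0,1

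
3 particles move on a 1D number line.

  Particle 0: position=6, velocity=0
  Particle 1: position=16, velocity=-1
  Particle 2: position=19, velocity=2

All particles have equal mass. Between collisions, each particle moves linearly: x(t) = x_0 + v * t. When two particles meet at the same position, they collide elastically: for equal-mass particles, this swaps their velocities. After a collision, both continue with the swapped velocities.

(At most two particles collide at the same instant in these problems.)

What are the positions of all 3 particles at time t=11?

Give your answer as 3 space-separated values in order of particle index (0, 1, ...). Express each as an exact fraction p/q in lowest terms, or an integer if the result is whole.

Collision at t=10: particles 0 and 1 swap velocities; positions: p0=6 p1=6 p2=39; velocities now: v0=-1 v1=0 v2=2
Advance to t=11 (no further collisions before then); velocities: v0=-1 v1=0 v2=2; positions = 5 6 41

Answer: 5 6 41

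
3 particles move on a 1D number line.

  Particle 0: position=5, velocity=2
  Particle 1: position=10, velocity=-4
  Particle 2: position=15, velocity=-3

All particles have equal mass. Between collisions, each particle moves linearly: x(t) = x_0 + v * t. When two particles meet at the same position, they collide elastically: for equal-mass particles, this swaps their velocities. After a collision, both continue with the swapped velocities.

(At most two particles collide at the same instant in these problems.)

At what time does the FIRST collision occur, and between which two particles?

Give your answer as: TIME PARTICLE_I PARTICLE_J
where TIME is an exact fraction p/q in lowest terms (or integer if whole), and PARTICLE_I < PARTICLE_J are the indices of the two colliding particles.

Pair (0,1): pos 5,10 vel 2,-4 -> gap=5, closing at 6/unit, collide at t=5/6
Pair (1,2): pos 10,15 vel -4,-3 -> not approaching (rel speed -1 <= 0)
Earliest collision: t=5/6 between 0 and 1

Answer: 5/6 0 1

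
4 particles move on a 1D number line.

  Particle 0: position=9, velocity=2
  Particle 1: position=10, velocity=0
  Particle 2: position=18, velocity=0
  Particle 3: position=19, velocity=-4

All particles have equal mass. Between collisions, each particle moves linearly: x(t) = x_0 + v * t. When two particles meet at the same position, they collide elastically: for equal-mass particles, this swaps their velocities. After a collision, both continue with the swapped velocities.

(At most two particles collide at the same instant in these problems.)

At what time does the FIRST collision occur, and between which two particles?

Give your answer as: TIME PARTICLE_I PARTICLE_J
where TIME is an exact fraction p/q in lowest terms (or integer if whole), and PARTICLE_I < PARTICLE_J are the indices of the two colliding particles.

Answer: 1/4 2 3

Derivation:
Pair (0,1): pos 9,10 vel 2,0 -> gap=1, closing at 2/unit, collide at t=1/2
Pair (1,2): pos 10,18 vel 0,0 -> not approaching (rel speed 0 <= 0)
Pair (2,3): pos 18,19 vel 0,-4 -> gap=1, closing at 4/unit, collide at t=1/4
Earliest collision: t=1/4 between 2 and 3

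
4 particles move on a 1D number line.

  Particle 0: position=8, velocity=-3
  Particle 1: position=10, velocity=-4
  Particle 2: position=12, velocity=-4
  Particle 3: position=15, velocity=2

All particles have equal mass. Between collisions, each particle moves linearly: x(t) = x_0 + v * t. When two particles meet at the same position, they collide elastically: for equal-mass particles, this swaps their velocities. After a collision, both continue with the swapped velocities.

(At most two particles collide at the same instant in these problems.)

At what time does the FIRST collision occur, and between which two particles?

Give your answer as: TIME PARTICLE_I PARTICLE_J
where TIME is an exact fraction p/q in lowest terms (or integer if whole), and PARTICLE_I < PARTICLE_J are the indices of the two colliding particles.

Answer: 2 0 1

Derivation:
Pair (0,1): pos 8,10 vel -3,-4 -> gap=2, closing at 1/unit, collide at t=2
Pair (1,2): pos 10,12 vel -4,-4 -> not approaching (rel speed 0 <= 0)
Pair (2,3): pos 12,15 vel -4,2 -> not approaching (rel speed -6 <= 0)
Earliest collision: t=2 between 0 and 1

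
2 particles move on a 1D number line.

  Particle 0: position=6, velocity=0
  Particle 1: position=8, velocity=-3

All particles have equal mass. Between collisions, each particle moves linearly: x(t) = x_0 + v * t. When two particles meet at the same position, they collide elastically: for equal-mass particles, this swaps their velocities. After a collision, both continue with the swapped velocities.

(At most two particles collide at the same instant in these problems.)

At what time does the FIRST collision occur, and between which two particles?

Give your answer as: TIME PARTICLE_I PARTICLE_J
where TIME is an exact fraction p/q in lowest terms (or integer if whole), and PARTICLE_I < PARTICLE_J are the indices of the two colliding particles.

Pair (0,1): pos 6,8 vel 0,-3 -> gap=2, closing at 3/unit, collide at t=2/3
Earliest collision: t=2/3 between 0 and 1

Answer: 2/3 0 1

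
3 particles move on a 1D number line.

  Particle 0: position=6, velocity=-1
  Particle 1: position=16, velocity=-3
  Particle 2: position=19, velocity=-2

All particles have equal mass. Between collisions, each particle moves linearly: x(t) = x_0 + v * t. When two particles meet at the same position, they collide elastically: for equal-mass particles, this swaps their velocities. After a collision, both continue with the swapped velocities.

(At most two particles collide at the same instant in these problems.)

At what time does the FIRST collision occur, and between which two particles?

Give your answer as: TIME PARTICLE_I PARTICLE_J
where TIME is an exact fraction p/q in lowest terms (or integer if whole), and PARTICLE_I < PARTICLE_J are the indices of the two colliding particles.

Pair (0,1): pos 6,16 vel -1,-3 -> gap=10, closing at 2/unit, collide at t=5
Pair (1,2): pos 16,19 vel -3,-2 -> not approaching (rel speed -1 <= 0)
Earliest collision: t=5 between 0 and 1

Answer: 5 0 1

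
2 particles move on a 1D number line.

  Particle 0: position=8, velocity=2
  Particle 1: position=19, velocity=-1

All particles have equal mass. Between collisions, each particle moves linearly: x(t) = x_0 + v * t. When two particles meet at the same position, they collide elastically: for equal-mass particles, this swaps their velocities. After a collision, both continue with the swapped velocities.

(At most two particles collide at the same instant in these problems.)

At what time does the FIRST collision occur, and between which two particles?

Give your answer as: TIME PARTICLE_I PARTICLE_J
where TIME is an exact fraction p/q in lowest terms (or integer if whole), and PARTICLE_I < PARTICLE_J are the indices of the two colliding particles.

Pair (0,1): pos 8,19 vel 2,-1 -> gap=11, closing at 3/unit, collide at t=11/3
Earliest collision: t=11/3 between 0 and 1

Answer: 11/3 0 1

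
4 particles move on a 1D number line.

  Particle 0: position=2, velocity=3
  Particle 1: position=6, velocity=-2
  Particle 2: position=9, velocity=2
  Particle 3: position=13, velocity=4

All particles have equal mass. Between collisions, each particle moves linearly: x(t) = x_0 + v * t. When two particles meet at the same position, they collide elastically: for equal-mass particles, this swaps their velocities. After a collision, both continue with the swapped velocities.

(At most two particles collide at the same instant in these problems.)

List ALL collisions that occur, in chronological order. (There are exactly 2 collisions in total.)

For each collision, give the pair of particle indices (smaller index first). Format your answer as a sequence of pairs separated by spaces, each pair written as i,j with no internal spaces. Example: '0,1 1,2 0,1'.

Collision at t=4/5: particles 0 and 1 swap velocities; positions: p0=22/5 p1=22/5 p2=53/5 p3=81/5; velocities now: v0=-2 v1=3 v2=2 v3=4
Collision at t=7: particles 1 and 2 swap velocities; positions: p0=-8 p1=23 p2=23 p3=41; velocities now: v0=-2 v1=2 v2=3 v3=4

Answer: 0,1 1,2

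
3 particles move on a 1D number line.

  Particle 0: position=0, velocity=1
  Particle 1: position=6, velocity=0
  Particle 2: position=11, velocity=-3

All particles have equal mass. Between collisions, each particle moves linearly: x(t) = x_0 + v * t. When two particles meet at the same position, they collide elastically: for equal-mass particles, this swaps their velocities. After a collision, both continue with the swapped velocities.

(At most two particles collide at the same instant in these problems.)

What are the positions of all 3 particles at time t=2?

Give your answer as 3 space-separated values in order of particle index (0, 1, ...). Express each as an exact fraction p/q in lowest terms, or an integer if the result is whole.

Answer: 2 5 6

Derivation:
Collision at t=5/3: particles 1 and 2 swap velocities; positions: p0=5/3 p1=6 p2=6; velocities now: v0=1 v1=-3 v2=0
Advance to t=2 (no further collisions before then); velocities: v0=1 v1=-3 v2=0; positions = 2 5 6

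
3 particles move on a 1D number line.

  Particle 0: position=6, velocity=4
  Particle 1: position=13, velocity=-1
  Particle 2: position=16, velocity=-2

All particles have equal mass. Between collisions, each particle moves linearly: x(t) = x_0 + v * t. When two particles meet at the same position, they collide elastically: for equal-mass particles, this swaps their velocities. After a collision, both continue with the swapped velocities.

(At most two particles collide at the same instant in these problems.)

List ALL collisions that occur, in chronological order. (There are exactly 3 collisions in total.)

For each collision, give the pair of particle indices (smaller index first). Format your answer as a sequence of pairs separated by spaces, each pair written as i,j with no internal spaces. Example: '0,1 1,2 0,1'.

Answer: 0,1 1,2 0,1

Derivation:
Collision at t=7/5: particles 0 and 1 swap velocities; positions: p0=58/5 p1=58/5 p2=66/5; velocities now: v0=-1 v1=4 v2=-2
Collision at t=5/3: particles 1 and 2 swap velocities; positions: p0=34/3 p1=38/3 p2=38/3; velocities now: v0=-1 v1=-2 v2=4
Collision at t=3: particles 0 and 1 swap velocities; positions: p0=10 p1=10 p2=18; velocities now: v0=-2 v1=-1 v2=4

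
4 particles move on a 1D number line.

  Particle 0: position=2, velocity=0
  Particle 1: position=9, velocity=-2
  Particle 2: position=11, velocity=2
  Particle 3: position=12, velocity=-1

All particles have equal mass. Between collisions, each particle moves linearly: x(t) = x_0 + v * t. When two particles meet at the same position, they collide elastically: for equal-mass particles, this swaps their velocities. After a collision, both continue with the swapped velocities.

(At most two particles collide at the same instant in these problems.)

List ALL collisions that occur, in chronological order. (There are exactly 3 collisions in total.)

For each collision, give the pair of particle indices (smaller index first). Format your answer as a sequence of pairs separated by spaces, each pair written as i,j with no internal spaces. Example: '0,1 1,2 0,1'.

Answer: 2,3 0,1 1,2

Derivation:
Collision at t=1/3: particles 2 and 3 swap velocities; positions: p0=2 p1=25/3 p2=35/3 p3=35/3; velocities now: v0=0 v1=-2 v2=-1 v3=2
Collision at t=7/2: particles 0 and 1 swap velocities; positions: p0=2 p1=2 p2=17/2 p3=18; velocities now: v0=-2 v1=0 v2=-1 v3=2
Collision at t=10: particles 1 and 2 swap velocities; positions: p0=-11 p1=2 p2=2 p3=31; velocities now: v0=-2 v1=-1 v2=0 v3=2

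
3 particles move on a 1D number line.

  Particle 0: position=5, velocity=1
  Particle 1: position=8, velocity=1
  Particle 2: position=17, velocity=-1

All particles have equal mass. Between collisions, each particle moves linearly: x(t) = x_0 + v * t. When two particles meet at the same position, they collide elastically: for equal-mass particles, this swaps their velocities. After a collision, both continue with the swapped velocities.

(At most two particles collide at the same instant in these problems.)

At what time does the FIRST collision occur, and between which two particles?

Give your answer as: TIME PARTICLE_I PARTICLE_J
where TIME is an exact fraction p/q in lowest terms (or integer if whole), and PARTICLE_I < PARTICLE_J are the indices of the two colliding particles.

Answer: 9/2 1 2

Derivation:
Pair (0,1): pos 5,8 vel 1,1 -> not approaching (rel speed 0 <= 0)
Pair (1,2): pos 8,17 vel 1,-1 -> gap=9, closing at 2/unit, collide at t=9/2
Earliest collision: t=9/2 between 1 and 2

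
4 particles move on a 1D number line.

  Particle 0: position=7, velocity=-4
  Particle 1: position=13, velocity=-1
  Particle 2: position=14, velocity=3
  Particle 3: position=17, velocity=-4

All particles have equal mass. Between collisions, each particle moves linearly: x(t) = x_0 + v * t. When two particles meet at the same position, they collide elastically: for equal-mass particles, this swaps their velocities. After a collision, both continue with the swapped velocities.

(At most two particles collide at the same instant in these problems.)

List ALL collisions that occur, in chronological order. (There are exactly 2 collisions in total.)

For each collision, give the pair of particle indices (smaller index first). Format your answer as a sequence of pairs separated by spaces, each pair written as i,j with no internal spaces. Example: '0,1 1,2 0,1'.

Collision at t=3/7: particles 2 and 3 swap velocities; positions: p0=37/7 p1=88/7 p2=107/7 p3=107/7; velocities now: v0=-4 v1=-1 v2=-4 v3=3
Collision at t=4/3: particles 1 and 2 swap velocities; positions: p0=5/3 p1=35/3 p2=35/3 p3=18; velocities now: v0=-4 v1=-4 v2=-1 v3=3

Answer: 2,3 1,2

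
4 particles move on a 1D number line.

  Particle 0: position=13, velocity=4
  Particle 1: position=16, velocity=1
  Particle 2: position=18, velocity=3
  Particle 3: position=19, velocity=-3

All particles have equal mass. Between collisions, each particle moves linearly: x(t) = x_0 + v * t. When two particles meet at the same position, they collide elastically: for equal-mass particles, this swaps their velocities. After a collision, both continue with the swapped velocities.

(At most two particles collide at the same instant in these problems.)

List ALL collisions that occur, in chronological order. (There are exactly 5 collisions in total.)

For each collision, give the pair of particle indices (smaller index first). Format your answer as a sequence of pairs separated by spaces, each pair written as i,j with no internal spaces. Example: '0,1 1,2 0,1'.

Answer: 2,3 1,2 0,1 1,2 2,3

Derivation:
Collision at t=1/6: particles 2 and 3 swap velocities; positions: p0=41/3 p1=97/6 p2=37/2 p3=37/2; velocities now: v0=4 v1=1 v2=-3 v3=3
Collision at t=3/4: particles 1 and 2 swap velocities; positions: p0=16 p1=67/4 p2=67/4 p3=81/4; velocities now: v0=4 v1=-3 v2=1 v3=3
Collision at t=6/7: particles 0 and 1 swap velocities; positions: p0=115/7 p1=115/7 p2=118/7 p3=144/7; velocities now: v0=-3 v1=4 v2=1 v3=3
Collision at t=1: particles 1 and 2 swap velocities; positions: p0=16 p1=17 p2=17 p3=21; velocities now: v0=-3 v1=1 v2=4 v3=3
Collision at t=5: particles 2 and 3 swap velocities; positions: p0=4 p1=21 p2=33 p3=33; velocities now: v0=-3 v1=1 v2=3 v3=4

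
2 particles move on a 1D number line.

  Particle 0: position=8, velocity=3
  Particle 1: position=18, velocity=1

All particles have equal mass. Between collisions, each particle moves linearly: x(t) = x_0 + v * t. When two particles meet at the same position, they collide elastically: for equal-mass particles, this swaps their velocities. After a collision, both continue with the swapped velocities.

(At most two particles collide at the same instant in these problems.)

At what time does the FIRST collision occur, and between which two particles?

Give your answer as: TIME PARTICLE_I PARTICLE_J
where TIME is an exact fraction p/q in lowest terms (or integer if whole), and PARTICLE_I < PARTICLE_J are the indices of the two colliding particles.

Pair (0,1): pos 8,18 vel 3,1 -> gap=10, closing at 2/unit, collide at t=5
Earliest collision: t=5 between 0 and 1

Answer: 5 0 1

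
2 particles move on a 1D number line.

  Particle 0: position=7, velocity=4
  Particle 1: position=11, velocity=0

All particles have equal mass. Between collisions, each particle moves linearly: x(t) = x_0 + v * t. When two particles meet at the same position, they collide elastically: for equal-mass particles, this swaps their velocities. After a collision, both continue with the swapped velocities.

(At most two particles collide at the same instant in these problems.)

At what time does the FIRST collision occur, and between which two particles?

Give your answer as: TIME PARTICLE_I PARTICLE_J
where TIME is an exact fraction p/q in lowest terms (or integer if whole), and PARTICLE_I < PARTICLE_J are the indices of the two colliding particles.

Pair (0,1): pos 7,11 vel 4,0 -> gap=4, closing at 4/unit, collide at t=1
Earliest collision: t=1 between 0 and 1

Answer: 1 0 1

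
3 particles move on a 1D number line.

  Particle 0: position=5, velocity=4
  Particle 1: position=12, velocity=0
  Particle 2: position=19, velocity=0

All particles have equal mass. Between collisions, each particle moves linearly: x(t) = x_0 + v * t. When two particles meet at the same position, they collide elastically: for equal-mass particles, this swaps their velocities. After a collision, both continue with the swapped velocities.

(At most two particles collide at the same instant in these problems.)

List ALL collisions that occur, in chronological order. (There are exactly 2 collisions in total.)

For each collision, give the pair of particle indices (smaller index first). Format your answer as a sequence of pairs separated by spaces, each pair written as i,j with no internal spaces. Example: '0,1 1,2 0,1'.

Collision at t=7/4: particles 0 and 1 swap velocities; positions: p0=12 p1=12 p2=19; velocities now: v0=0 v1=4 v2=0
Collision at t=7/2: particles 1 and 2 swap velocities; positions: p0=12 p1=19 p2=19; velocities now: v0=0 v1=0 v2=4

Answer: 0,1 1,2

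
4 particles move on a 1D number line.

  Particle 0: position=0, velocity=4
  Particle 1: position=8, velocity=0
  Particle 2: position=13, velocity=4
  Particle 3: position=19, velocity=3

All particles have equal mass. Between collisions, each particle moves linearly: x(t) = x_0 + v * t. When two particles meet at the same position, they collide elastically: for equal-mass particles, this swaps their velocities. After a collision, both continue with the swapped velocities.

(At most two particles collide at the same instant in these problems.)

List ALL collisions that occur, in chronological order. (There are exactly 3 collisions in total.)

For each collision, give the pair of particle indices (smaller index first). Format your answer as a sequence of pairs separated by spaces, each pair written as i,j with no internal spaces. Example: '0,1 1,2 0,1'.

Collision at t=2: particles 0 and 1 swap velocities; positions: p0=8 p1=8 p2=21 p3=25; velocities now: v0=0 v1=4 v2=4 v3=3
Collision at t=6: particles 2 and 3 swap velocities; positions: p0=8 p1=24 p2=37 p3=37; velocities now: v0=0 v1=4 v2=3 v3=4
Collision at t=19: particles 1 and 2 swap velocities; positions: p0=8 p1=76 p2=76 p3=89; velocities now: v0=0 v1=3 v2=4 v3=4

Answer: 0,1 2,3 1,2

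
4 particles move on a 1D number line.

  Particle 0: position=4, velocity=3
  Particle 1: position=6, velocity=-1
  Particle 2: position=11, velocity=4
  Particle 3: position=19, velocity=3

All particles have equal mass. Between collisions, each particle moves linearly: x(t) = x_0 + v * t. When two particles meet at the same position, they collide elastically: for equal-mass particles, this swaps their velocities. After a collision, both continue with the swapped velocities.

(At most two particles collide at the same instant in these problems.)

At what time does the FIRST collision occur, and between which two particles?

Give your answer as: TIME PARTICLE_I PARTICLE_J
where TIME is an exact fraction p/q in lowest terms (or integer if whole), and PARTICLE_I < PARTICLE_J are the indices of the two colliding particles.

Answer: 1/2 0 1

Derivation:
Pair (0,1): pos 4,6 vel 3,-1 -> gap=2, closing at 4/unit, collide at t=1/2
Pair (1,2): pos 6,11 vel -1,4 -> not approaching (rel speed -5 <= 0)
Pair (2,3): pos 11,19 vel 4,3 -> gap=8, closing at 1/unit, collide at t=8
Earliest collision: t=1/2 between 0 and 1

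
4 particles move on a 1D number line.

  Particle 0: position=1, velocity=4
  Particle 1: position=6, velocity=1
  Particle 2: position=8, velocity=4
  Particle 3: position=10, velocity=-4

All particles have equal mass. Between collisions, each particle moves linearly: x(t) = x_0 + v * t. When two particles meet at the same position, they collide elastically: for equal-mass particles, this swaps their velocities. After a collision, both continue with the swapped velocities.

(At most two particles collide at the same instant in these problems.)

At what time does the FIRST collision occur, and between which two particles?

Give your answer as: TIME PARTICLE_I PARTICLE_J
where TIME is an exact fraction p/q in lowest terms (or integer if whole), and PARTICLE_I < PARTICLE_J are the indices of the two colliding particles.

Answer: 1/4 2 3

Derivation:
Pair (0,1): pos 1,6 vel 4,1 -> gap=5, closing at 3/unit, collide at t=5/3
Pair (1,2): pos 6,8 vel 1,4 -> not approaching (rel speed -3 <= 0)
Pair (2,3): pos 8,10 vel 4,-4 -> gap=2, closing at 8/unit, collide at t=1/4
Earliest collision: t=1/4 between 2 and 3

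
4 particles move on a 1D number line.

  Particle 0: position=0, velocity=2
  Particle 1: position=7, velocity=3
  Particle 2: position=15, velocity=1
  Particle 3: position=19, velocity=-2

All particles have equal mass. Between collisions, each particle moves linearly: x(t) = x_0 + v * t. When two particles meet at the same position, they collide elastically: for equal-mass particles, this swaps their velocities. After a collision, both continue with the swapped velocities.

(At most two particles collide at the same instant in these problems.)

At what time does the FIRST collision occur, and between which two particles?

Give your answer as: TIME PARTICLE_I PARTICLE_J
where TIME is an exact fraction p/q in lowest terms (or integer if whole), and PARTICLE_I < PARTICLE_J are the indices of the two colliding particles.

Pair (0,1): pos 0,7 vel 2,3 -> not approaching (rel speed -1 <= 0)
Pair (1,2): pos 7,15 vel 3,1 -> gap=8, closing at 2/unit, collide at t=4
Pair (2,3): pos 15,19 vel 1,-2 -> gap=4, closing at 3/unit, collide at t=4/3
Earliest collision: t=4/3 between 2 and 3

Answer: 4/3 2 3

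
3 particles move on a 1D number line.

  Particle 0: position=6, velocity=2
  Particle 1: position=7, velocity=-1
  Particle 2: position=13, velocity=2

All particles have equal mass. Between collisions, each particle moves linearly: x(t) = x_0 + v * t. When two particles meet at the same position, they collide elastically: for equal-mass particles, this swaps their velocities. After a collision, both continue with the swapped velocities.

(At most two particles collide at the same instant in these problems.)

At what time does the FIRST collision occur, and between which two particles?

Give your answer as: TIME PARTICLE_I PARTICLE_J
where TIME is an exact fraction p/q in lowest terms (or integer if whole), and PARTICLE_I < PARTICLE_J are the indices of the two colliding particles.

Answer: 1/3 0 1

Derivation:
Pair (0,1): pos 6,7 vel 2,-1 -> gap=1, closing at 3/unit, collide at t=1/3
Pair (1,2): pos 7,13 vel -1,2 -> not approaching (rel speed -3 <= 0)
Earliest collision: t=1/3 between 0 and 1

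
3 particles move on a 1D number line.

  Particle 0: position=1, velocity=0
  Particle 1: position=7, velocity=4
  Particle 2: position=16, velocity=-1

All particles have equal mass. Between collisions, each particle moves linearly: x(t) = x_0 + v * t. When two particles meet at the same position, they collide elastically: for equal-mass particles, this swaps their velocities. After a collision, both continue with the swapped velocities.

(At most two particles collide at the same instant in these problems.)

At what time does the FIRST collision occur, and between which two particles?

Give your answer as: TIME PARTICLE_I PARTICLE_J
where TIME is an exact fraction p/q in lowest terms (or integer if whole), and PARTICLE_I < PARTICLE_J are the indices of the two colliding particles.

Pair (0,1): pos 1,7 vel 0,4 -> not approaching (rel speed -4 <= 0)
Pair (1,2): pos 7,16 vel 4,-1 -> gap=9, closing at 5/unit, collide at t=9/5
Earliest collision: t=9/5 between 1 and 2

Answer: 9/5 1 2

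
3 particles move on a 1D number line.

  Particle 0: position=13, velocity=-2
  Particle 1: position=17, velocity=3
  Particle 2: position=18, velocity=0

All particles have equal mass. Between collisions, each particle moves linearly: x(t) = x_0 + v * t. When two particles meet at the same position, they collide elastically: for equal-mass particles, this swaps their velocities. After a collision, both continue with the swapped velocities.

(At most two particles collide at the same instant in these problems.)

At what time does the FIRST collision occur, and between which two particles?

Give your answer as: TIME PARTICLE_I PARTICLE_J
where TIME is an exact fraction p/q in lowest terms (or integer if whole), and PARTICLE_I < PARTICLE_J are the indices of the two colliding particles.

Answer: 1/3 1 2

Derivation:
Pair (0,1): pos 13,17 vel -2,3 -> not approaching (rel speed -5 <= 0)
Pair (1,2): pos 17,18 vel 3,0 -> gap=1, closing at 3/unit, collide at t=1/3
Earliest collision: t=1/3 between 1 and 2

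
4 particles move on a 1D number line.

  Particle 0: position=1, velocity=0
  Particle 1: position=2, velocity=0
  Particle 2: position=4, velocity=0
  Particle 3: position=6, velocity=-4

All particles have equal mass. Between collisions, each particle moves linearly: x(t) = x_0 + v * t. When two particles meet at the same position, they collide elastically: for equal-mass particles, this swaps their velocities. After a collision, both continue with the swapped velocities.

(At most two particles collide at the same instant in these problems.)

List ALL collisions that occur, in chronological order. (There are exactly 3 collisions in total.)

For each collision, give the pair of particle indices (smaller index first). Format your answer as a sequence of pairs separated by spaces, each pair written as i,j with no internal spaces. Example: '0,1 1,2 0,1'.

Collision at t=1/2: particles 2 and 3 swap velocities; positions: p0=1 p1=2 p2=4 p3=4; velocities now: v0=0 v1=0 v2=-4 v3=0
Collision at t=1: particles 1 and 2 swap velocities; positions: p0=1 p1=2 p2=2 p3=4; velocities now: v0=0 v1=-4 v2=0 v3=0
Collision at t=5/4: particles 0 and 1 swap velocities; positions: p0=1 p1=1 p2=2 p3=4; velocities now: v0=-4 v1=0 v2=0 v3=0

Answer: 2,3 1,2 0,1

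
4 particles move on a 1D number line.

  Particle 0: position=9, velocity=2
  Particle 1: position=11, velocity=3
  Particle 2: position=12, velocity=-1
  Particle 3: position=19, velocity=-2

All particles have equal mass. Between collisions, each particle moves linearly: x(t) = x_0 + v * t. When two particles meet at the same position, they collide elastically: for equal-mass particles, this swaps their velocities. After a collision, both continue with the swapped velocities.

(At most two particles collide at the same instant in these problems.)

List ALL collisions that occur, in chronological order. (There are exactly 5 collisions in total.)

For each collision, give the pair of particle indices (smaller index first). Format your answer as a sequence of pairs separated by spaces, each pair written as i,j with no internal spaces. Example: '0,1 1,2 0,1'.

Collision at t=1/4: particles 1 and 2 swap velocities; positions: p0=19/2 p1=47/4 p2=47/4 p3=37/2; velocities now: v0=2 v1=-1 v2=3 v3=-2
Collision at t=1: particles 0 and 1 swap velocities; positions: p0=11 p1=11 p2=14 p3=17; velocities now: v0=-1 v1=2 v2=3 v3=-2
Collision at t=8/5: particles 2 and 3 swap velocities; positions: p0=52/5 p1=61/5 p2=79/5 p3=79/5; velocities now: v0=-1 v1=2 v2=-2 v3=3
Collision at t=5/2: particles 1 and 2 swap velocities; positions: p0=19/2 p1=14 p2=14 p3=37/2; velocities now: v0=-1 v1=-2 v2=2 v3=3
Collision at t=7: particles 0 and 1 swap velocities; positions: p0=5 p1=5 p2=23 p3=32; velocities now: v0=-2 v1=-1 v2=2 v3=3

Answer: 1,2 0,1 2,3 1,2 0,1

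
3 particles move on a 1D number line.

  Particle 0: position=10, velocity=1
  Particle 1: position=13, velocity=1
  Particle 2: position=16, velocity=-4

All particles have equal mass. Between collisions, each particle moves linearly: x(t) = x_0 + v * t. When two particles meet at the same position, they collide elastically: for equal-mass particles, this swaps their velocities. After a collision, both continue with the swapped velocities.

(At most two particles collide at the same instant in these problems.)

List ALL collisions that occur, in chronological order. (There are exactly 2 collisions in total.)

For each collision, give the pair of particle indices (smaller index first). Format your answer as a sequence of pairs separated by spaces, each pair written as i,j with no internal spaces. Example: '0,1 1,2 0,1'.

Collision at t=3/5: particles 1 and 2 swap velocities; positions: p0=53/5 p1=68/5 p2=68/5; velocities now: v0=1 v1=-4 v2=1
Collision at t=6/5: particles 0 and 1 swap velocities; positions: p0=56/5 p1=56/5 p2=71/5; velocities now: v0=-4 v1=1 v2=1

Answer: 1,2 0,1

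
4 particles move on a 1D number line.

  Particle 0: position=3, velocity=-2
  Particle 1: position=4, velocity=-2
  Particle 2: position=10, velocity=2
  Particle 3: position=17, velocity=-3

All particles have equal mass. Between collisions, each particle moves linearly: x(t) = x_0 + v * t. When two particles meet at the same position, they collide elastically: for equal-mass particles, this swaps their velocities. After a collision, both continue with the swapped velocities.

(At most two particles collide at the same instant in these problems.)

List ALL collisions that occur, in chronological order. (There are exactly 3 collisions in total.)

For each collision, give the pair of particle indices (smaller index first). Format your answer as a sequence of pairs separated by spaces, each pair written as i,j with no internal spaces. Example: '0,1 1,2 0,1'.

Answer: 2,3 1,2 0,1

Derivation:
Collision at t=7/5: particles 2 and 3 swap velocities; positions: p0=1/5 p1=6/5 p2=64/5 p3=64/5; velocities now: v0=-2 v1=-2 v2=-3 v3=2
Collision at t=13: particles 1 and 2 swap velocities; positions: p0=-23 p1=-22 p2=-22 p3=36; velocities now: v0=-2 v1=-3 v2=-2 v3=2
Collision at t=14: particles 0 and 1 swap velocities; positions: p0=-25 p1=-25 p2=-24 p3=38; velocities now: v0=-3 v1=-2 v2=-2 v3=2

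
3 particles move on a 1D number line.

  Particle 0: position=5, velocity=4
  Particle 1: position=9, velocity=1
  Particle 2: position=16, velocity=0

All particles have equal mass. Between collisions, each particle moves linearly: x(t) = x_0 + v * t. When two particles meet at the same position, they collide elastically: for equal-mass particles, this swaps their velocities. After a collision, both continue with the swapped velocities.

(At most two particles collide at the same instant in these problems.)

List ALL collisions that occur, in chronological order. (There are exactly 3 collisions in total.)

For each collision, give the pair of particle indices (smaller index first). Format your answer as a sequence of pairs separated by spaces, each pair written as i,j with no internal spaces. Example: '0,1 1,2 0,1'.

Answer: 0,1 1,2 0,1

Derivation:
Collision at t=4/3: particles 0 and 1 swap velocities; positions: p0=31/3 p1=31/3 p2=16; velocities now: v0=1 v1=4 v2=0
Collision at t=11/4: particles 1 and 2 swap velocities; positions: p0=47/4 p1=16 p2=16; velocities now: v0=1 v1=0 v2=4
Collision at t=7: particles 0 and 1 swap velocities; positions: p0=16 p1=16 p2=33; velocities now: v0=0 v1=1 v2=4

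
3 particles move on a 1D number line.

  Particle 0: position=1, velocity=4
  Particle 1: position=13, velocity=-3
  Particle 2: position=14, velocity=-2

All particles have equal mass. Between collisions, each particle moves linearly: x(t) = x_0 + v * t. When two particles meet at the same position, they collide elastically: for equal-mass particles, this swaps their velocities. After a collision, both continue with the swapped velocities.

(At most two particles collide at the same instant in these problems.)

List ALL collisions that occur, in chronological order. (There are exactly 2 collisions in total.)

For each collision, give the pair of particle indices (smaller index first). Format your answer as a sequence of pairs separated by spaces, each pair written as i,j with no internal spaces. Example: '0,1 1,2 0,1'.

Answer: 0,1 1,2

Derivation:
Collision at t=12/7: particles 0 and 1 swap velocities; positions: p0=55/7 p1=55/7 p2=74/7; velocities now: v0=-3 v1=4 v2=-2
Collision at t=13/6: particles 1 and 2 swap velocities; positions: p0=13/2 p1=29/3 p2=29/3; velocities now: v0=-3 v1=-2 v2=4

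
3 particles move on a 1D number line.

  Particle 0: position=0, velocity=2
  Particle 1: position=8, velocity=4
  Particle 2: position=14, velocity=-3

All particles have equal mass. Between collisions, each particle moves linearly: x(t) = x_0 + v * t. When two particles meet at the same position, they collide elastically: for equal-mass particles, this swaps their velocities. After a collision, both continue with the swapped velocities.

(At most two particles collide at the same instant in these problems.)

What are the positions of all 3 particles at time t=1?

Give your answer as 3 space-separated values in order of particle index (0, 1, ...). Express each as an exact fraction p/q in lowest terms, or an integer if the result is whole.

Collision at t=6/7: particles 1 and 2 swap velocities; positions: p0=12/7 p1=80/7 p2=80/7; velocities now: v0=2 v1=-3 v2=4
Advance to t=1 (no further collisions before then); velocities: v0=2 v1=-3 v2=4; positions = 2 11 12

Answer: 2 11 12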